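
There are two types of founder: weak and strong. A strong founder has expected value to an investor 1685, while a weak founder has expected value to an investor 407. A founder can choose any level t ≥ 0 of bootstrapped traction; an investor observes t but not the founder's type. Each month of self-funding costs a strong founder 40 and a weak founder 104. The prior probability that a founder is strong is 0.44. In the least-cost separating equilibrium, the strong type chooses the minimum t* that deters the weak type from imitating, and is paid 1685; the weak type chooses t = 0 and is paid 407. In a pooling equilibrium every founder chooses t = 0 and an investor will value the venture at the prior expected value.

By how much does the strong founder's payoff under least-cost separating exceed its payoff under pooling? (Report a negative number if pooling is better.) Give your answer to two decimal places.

224.14

Least-cost separating signal: t* solves 407 = 1685 − 104·t*, so t* = (1685 − 407)/104 ≈ 12.2885.
Strong type's separating payoff: 1685 − 40 × t* = 1685 − 40 × (1685 − 407)/104 = 1685 − 51120/104 ≈ 1193.4615.
Pooling payoff: 0.44 × 1685 + 0.56 × 407 = 969.32.
Difference: 1193.4615 − 969.32 = 224.1415, i.e. 224.14 to two decimal places.
The strong type prefers to separate.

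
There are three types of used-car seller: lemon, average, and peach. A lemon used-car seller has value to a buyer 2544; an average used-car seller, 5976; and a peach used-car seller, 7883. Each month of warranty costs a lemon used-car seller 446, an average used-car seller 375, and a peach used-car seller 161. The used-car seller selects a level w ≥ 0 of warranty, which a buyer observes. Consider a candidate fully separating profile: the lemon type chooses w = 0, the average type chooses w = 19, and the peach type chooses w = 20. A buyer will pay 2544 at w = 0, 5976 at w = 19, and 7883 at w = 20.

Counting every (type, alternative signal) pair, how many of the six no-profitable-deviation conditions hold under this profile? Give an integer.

Average (own payoff 5976 − 375×19 = -1149): to w=0 gives 2544 → profitable ✗; to w=20 gives 7883 − 375×20 = 383 → profitable ✗.
Lemon (own payoff 2544): to w=19 gives 5976 − 446×19 = -2498 → no gain ✓; to w=20 gives 7883 − 446×20 = -1037 → no gain ✓.
Peach (own payoff 7883 − 161×20 = 4663): to w=0 gives 2544 → no gain ✓; to w=19 gives 5976 − 161×19 = 2917 → no gain ✓.
4 of the 6 constraints hold; not an equilibrium.

4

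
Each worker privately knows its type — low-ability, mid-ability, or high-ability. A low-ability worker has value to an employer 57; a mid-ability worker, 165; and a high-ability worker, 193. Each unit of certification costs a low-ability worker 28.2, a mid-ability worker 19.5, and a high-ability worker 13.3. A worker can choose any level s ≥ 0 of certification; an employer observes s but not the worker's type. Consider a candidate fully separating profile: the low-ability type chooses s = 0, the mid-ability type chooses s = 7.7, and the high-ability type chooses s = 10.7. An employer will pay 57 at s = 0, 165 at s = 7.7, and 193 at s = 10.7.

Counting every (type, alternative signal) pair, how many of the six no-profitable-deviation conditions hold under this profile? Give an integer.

Low-ability (own payoff 57): to s=7.7 gives 165 − 28.2×7.7 = -52.14 → no gain ✓; to s=10.7 gives 193 − 28.2×10.7 = -108.74 → no gain ✓.
High-ability (own payoff 193 − 13.3×10.7 = 50.69): to s=0 gives 57 → profitable ✗; to s=7.7 gives 165 − 13.3×7.7 = 62.59 → profitable ✗.
Mid-ability (own payoff 165 − 19.5×7.7 = 14.85): to s=0 gives 57 → profitable ✗; to s=10.7 gives 193 − 19.5×10.7 = -15.65 → no gain ✓.
3 of the 6 constraints hold; not an equilibrium.

3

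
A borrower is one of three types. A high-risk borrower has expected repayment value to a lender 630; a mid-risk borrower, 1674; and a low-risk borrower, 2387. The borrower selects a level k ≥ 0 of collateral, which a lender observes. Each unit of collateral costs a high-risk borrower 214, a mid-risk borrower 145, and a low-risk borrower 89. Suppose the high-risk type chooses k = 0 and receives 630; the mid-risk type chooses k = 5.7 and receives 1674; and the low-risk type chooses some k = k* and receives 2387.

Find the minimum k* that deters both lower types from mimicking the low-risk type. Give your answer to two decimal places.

10.62

Mid-risk type (on-path payoff 1674 − 145×5.7 = 847.5) won't mimic when 847.5 ≥ 2387 − 145·k*, i.e. k* ≥ 10.62.
High-risk type (on-path payoff 630) won't mimic when 630 ≥ 2387 − 214·k*, i.e. k* ≥ 8.21.
Both must hold, so k* = max(8.21, 10.62) = 10.62. The mid-risk type's constraint binds.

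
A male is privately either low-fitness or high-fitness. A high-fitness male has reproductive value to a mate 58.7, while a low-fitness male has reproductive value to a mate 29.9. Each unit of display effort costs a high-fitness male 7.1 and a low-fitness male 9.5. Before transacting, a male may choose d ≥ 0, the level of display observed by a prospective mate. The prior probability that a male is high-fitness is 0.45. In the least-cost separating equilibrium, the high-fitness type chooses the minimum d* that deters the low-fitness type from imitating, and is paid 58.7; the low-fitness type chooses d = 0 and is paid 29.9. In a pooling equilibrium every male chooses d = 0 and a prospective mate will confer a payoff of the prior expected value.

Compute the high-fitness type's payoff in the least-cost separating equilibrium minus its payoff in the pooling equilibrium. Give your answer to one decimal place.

-5.7

Least-cost separating signal: d* solves 29.9 = 58.7 − 9.5·d*, so d* = (58.7 − 29.9)/9.5 ≈ 3.0316.
High-fitness type's separating payoff: 58.7 − 7.1 × d* = 58.7 − 7.1 × (58.7 − 29.9)/9.5 = 58.7 − 204.48/9.5 ≈ 37.176.
Pooling payoff: 0.45 × 58.7 + 0.55 × 29.9 = 42.86.
Difference: 37.176 − 42.86 = -5.684, i.e. -5.7 to one decimal place.
The high-fitness type would prefer the pooling outcome.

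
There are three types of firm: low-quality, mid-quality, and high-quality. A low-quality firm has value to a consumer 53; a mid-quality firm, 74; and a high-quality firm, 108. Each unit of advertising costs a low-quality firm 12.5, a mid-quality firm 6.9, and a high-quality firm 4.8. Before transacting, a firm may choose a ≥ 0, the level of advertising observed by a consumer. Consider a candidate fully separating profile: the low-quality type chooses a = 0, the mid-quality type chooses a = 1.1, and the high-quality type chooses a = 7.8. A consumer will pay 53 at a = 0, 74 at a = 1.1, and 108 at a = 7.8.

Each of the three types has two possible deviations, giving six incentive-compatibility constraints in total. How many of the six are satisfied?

Mid-quality (own payoff 74 − 6.9×1.1 = 66.41): to a=0 gives 53 → no gain ✓; to a=7.8 gives 108 − 6.9×7.8 = 54.18 → no gain ✓.
High-quality (own payoff 108 − 4.8×7.8 = 70.56): to a=0 gives 53 → no gain ✓; to a=1.1 gives 74 − 4.8×1.1 = 68.72 → no gain ✓.
Low-quality (own payoff 53): to a=1.1 gives 74 − 12.5×1.1 = 60.25 → profitable ✗; to a=7.8 gives 108 − 12.5×7.8 = 10.5 → no gain ✓.
5 of the 6 constraints hold; not an equilibrium.

5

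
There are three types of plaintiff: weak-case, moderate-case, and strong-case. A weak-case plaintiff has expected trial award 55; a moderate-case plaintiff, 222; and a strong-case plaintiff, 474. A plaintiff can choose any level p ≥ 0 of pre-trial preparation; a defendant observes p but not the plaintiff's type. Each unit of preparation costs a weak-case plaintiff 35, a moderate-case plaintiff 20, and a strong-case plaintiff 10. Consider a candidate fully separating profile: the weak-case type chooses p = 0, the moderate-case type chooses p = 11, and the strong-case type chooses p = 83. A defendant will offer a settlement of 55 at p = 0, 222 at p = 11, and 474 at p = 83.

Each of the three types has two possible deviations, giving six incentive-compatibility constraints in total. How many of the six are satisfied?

3

Moderate-case (own payoff 222 − 20×11 = 2): to p=0 gives 55 → profitable ✗; to p=83 gives 474 − 20×83 = -1186 → no gain ✓.
Weak-case (own payoff 55): to p=11 gives 222 − 35×11 = -163 → no gain ✓; to p=83 gives 474 − 35×83 = -2431 → no gain ✓.
Strong-case (own payoff 474 − 10×83 = -356): to p=0 gives 55 → profitable ✗; to p=11 gives 222 − 10×11 = 112 → profitable ✗.
3 of the 6 constraints hold; not an equilibrium.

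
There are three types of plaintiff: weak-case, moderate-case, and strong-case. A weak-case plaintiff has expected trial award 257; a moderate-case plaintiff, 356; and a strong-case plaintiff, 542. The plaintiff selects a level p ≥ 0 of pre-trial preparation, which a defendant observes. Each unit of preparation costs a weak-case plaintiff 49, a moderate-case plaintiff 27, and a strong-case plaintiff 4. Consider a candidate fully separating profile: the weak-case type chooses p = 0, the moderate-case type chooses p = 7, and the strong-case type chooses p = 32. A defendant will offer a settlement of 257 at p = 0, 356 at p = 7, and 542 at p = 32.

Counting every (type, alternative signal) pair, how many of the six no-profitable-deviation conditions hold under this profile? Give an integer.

5

Weak-case (own payoff 257): to p=7 gives 356 − 49×7 = 13 → no gain ✓; to p=32 gives 542 − 49×32 = -1026 → no gain ✓.
Moderate-case (own payoff 356 − 27×7 = 167): to p=0 gives 257 → profitable ✗; to p=32 gives 542 − 27×32 = -322 → no gain ✓.
Strong-case (own payoff 542 − 4×32 = 414): to p=0 gives 257 → no gain ✓; to p=7 gives 356 − 4×7 = 328 → no gain ✓.
5 of the 6 constraints hold; not an equilibrium.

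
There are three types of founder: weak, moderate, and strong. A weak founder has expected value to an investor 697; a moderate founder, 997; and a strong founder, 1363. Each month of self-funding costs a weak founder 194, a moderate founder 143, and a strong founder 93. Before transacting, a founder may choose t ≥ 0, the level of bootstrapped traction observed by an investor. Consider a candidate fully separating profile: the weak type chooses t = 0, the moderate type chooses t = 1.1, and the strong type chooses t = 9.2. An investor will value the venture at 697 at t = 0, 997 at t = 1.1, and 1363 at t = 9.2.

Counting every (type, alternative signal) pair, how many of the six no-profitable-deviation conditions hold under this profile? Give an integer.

3

Strong (own payoff 1363 − 93×9.2 = 507.4): to t=0 gives 697 → profitable ✗; to t=1.1 gives 997 − 93×1.1 = 894.7 → profitable ✗.
Weak (own payoff 697): to t=1.1 gives 997 − 194×1.1 = 783.6 → profitable ✗; to t=9.2 gives 1363 − 194×9.2 = -421.8 → no gain ✓.
Moderate (own payoff 997 − 143×1.1 = 839.7): to t=0 gives 697 → no gain ✓; to t=9.2 gives 1363 − 143×9.2 = 47.4 → no gain ✓.
3 of the 6 constraints hold; not an equilibrium.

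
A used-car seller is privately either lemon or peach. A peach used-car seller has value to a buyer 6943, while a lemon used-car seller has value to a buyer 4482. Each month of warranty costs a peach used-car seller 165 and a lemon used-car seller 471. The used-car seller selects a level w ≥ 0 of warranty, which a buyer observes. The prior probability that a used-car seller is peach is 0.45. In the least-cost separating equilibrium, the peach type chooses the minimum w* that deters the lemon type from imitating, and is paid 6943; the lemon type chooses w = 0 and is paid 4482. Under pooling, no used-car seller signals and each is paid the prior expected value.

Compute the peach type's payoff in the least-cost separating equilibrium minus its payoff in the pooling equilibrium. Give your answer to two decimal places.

Least-cost separating signal: w* solves 4482 = 6943 − 471·w*, so w* = (6943 − 4482)/471 ≈ 5.2251.
Peach type's separating payoff: 6943 − 165 × w* = 6943 − 165 × (6943 − 4482)/471 = 6943 − 406065/471 ≈ 6080.8662.
Pooling payoff: 0.45 × 6943 + 0.55 × 4482 = 5589.45.
Difference: 6080.8662 − 5589.45 = 491.4162, i.e. 491.42 to two decimal places.
The peach type prefers to separate.

491.42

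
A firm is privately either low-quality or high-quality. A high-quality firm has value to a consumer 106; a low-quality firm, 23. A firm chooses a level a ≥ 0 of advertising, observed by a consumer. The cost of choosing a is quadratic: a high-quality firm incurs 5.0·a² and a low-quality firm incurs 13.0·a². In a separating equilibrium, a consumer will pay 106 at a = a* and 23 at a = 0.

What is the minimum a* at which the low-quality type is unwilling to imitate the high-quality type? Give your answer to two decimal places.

2.53

The low-quality type at a = 0 receives 23; imitating at a* yields 106 − 13.0·a*².
Indifference: 23 = 106 − 13.0·a*², so a*² = (106 − 23) / 13.0 ≈ 6.3846.
a* = √6.3846 ≈ 2.53.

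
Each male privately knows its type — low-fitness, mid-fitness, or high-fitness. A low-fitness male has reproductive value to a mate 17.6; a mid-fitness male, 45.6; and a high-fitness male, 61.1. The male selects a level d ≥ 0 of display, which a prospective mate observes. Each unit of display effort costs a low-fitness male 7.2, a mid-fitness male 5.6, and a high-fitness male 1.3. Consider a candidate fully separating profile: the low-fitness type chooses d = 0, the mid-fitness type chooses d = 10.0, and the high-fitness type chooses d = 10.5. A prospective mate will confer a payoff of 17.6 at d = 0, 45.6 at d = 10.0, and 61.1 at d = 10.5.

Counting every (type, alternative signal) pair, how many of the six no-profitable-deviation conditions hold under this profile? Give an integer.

4

Mid-fitness (own payoff 45.6 − 5.6×10.0 = -10.4): to d=0 gives 17.6 → profitable ✗; to d=10.5 gives 61.1 − 5.6×10.5 = 2.3 → profitable ✗.
Low-fitness (own payoff 17.6): to d=10.0 gives 45.6 − 7.2×10.0 = -26.4 → no gain ✓; to d=10.5 gives 61.1 − 7.2×10.5 = -14.5 → no gain ✓.
High-fitness (own payoff 61.1 − 1.3×10.5 = 47.45): to d=0 gives 17.6 → no gain ✓; to d=10.0 gives 45.6 − 1.3×10.0 = 32.6 → no gain ✓.
4 of the 6 constraints hold; not an equilibrium.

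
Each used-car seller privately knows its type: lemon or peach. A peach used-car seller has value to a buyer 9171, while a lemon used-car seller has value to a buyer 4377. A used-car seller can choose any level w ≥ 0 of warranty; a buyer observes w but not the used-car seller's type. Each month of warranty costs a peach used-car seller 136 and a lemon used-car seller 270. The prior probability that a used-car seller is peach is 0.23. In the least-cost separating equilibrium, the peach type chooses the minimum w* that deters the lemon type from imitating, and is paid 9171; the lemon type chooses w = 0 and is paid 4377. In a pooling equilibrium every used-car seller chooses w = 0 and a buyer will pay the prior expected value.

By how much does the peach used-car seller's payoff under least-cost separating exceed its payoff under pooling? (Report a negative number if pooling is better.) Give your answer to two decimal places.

Least-cost separating signal: w* solves 4377 = 9171 − 270·w*, so w* = (9171 − 4377)/270 ≈ 17.7556.
Peach type's separating payoff: 9171 − 136 × w* = 9171 − 136 × (9171 − 4377)/270 = 9171 − 651984/270 ≈ 6756.2444.
Pooling payoff: 0.23 × 9171 + 0.77 × 4377 = 5479.62.
Difference: 6756.2444 − 5479.62 = 1276.6244, i.e. 1276.62 to two decimal places.
The peach type prefers to separate.

1276.62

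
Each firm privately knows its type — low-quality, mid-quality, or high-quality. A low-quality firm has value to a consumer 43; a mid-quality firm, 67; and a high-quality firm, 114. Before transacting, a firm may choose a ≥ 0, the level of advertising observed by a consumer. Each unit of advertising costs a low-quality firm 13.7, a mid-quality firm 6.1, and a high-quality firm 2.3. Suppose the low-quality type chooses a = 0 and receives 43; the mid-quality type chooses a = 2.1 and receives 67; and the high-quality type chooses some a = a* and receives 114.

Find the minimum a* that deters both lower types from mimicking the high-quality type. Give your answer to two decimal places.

Low-quality type (on-path payoff 43) won't mimic when 43 ≥ 114 − 13.7·a*, i.e. a* ≥ 5.18.
Mid-quality type (on-path payoff 67 − 6.1×2.1 = 54.19) won't mimic when 54.19 ≥ 114 − 6.1·a*, i.e. a* ≥ 9.80.
Both must hold, so a* = max(5.18, 9.80) = 9.80. The mid-quality type's constraint binds.

9.80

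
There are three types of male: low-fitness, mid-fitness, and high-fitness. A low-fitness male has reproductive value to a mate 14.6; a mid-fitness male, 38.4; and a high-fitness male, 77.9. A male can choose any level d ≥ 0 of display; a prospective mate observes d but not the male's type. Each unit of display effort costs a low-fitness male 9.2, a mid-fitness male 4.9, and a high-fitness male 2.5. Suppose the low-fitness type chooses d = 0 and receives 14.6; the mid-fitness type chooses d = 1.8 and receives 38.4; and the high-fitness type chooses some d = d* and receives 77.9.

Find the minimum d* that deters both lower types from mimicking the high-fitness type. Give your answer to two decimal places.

Mid-fitness type (on-path payoff 38.4 − 4.9×1.8 = 29.58) won't mimic when 29.58 ≥ 77.9 − 4.9·d*, i.e. d* ≥ 9.86.
Low-fitness type (on-path payoff 14.6) won't mimic when 14.6 ≥ 77.9 − 9.2·d*, i.e. d* ≥ 6.88.
Both must hold, so d* = max(6.88, 9.86) = 9.86. The mid-fitness type's constraint binds.

9.86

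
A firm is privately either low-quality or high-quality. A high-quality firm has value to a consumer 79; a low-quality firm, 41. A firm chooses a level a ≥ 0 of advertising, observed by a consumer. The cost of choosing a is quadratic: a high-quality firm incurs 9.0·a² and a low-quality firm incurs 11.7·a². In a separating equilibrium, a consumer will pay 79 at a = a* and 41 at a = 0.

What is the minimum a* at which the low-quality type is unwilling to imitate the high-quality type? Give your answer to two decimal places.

The low-quality type at a = 0 receives 41; imitating at a* yields 79 − 11.7·a*².
Indifference: 41 = 79 − 11.7·a*², so a*² = (79 − 41) / 11.7 ≈ 3.2479.
a* = √3.2479 ≈ 1.80.

1.80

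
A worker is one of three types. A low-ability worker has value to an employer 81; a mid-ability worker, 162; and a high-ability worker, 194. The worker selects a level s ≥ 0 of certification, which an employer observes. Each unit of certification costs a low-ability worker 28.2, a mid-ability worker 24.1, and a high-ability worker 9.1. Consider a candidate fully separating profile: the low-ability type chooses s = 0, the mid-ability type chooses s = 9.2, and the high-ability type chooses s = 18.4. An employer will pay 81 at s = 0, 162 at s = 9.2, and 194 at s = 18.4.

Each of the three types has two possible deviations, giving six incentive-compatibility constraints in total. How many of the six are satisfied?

3

High-ability (own payoff 194 − 9.1×18.4 = 26.56): to s=0 gives 81 → profitable ✗; to s=9.2 gives 162 − 9.1×9.2 = 78.28 → profitable ✗.
Low-ability (own payoff 81): to s=9.2 gives 162 − 28.2×9.2 = -97.44 → no gain ✓; to s=18.4 gives 194 − 28.2×18.4 = -324.88 → no gain ✓.
Mid-ability (own payoff 162 − 24.1×9.2 = -59.72): to s=0 gives 81 → profitable ✗; to s=18.4 gives 194 − 24.1×18.4 = -249.44 → no gain ✓.
3 of the 6 constraints hold; not an equilibrium.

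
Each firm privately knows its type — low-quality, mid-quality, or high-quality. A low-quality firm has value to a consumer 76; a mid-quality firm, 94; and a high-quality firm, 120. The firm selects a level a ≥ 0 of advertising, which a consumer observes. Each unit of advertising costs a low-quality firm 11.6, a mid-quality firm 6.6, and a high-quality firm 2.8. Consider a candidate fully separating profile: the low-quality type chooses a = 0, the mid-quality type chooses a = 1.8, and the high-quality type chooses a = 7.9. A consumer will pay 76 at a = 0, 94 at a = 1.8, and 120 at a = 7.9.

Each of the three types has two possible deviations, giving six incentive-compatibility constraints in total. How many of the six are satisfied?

6

Mid-quality (own payoff 94 − 6.6×1.8 = 82.12): to a=0 gives 76 → no gain ✓; to a=7.9 gives 120 − 6.6×7.9 = 67.86 → no gain ✓.
High-quality (own payoff 120 − 2.8×7.9 = 97.88): to a=0 gives 76 → no gain ✓; to a=1.8 gives 94 − 2.8×1.8 = 88.96 → no gain ✓.
Low-quality (own payoff 76): to a=1.8 gives 94 − 11.6×1.8 = 73.12 → no gain ✓; to a=7.9 gives 120 − 11.6×7.9 = 28.36 → no gain ✓.
6 of the 6 constraints hold; this profile is a separating equilibrium.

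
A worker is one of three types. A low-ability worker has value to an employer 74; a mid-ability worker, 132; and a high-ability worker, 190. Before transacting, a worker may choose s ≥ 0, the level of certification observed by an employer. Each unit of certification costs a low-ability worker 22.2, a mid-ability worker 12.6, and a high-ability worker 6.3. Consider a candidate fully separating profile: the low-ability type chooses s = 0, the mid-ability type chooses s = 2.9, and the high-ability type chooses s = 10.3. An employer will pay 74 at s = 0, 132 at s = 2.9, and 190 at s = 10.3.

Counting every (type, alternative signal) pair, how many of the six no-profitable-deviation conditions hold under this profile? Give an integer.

Low-ability (own payoff 74): to s=2.9 gives 132 − 22.2×2.9 = 67.62 → no gain ✓; to s=10.3 gives 190 − 22.2×10.3 = -38.66 → no gain ✓.
High-ability (own payoff 190 − 6.3×10.3 = 125.11): to s=0 gives 74 → no gain ✓; to s=2.9 gives 132 − 6.3×2.9 = 113.73 → no gain ✓.
Mid-ability (own payoff 132 − 12.6×2.9 = 95.46): to s=0 gives 74 → no gain ✓; to s=10.3 gives 190 − 12.6×10.3 = 60.22 → no gain ✓.
6 of the 6 constraints hold; this profile is a separating equilibrium.

6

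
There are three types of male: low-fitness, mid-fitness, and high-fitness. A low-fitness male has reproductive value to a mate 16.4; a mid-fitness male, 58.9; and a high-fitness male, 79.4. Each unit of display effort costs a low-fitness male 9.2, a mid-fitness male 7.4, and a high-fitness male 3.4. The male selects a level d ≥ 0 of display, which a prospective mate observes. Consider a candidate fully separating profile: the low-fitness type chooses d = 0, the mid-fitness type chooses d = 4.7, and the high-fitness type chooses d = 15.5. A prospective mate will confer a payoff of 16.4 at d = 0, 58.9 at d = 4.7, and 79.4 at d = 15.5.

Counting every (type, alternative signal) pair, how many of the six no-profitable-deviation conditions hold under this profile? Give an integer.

5

Low-fitness (own payoff 16.4): to d=4.7 gives 58.9 − 9.2×4.7 = 15.66 → no gain ✓; to d=15.5 gives 79.4 − 9.2×15.5 = -63.2 → no gain ✓.
Mid-fitness (own payoff 58.9 − 7.4×4.7 = 24.12): to d=0 gives 16.4 → no gain ✓; to d=15.5 gives 79.4 − 7.4×15.5 = -35.3 → no gain ✓.
High-fitness (own payoff 79.4 − 3.4×15.5 = 26.7): to d=0 gives 16.4 → no gain ✓; to d=4.7 gives 58.9 − 3.4×4.7 = 42.92 → profitable ✗.
5 of the 6 constraints hold; not an equilibrium.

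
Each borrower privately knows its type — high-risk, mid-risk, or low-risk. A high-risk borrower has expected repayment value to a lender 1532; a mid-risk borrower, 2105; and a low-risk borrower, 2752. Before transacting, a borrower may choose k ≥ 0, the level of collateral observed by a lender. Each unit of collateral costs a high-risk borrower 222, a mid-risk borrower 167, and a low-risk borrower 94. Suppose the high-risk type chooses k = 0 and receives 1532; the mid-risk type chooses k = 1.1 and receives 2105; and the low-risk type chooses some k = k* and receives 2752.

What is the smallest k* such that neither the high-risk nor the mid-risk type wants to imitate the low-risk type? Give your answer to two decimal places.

5.50

Mid-risk type (on-path payoff 2105 − 167×1.1 = 1921.3) won't mimic when 1921.3 ≥ 2752 − 167·k*, i.e. k* ≥ 4.97.
High-risk type (on-path payoff 1532) won't mimic when 1532 ≥ 2752 − 222·k*, i.e. k* ≥ 5.50.
Both must hold, so k* = max(5.50, 4.97) = 5.50. The high-risk type's constraint binds.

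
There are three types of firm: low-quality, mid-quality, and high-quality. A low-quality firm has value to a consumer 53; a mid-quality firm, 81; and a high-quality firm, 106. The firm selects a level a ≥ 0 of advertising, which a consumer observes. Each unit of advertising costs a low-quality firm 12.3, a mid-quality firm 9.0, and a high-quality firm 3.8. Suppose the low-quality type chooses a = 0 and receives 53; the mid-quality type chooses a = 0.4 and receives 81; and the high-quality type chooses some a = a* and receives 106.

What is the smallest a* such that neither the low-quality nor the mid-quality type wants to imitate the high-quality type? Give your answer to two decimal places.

Low-quality type (on-path payoff 53) won't mimic when 53 ≥ 106 − 12.3·a*, i.e. a* ≥ 4.31.
Mid-quality type (on-path payoff 81 − 9.0×0.4 = 77.4) won't mimic when 77.4 ≥ 106 − 9.0·a*, i.e. a* ≥ 3.18.
Both must hold, so a* = max(4.31, 3.18) = 4.31. The low-quality type's constraint binds.

4.31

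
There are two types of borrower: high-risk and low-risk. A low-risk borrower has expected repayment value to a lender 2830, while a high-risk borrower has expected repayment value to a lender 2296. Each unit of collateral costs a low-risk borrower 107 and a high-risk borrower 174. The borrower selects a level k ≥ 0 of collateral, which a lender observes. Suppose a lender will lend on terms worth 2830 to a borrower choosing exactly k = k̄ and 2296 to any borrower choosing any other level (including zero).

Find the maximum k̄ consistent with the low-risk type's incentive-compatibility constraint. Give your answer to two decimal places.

Choosing k̄ yields the low-risk type 2830 − 107·k̄; choosing zero yields 2296.
The low-risk type is indifferent at 2830 − 107·k̄ = 2296, i.e. k̄ = (2830 − 2296) / 107 ≈ 4.99.
For any k̄ above 4.99 the low-risk type would rather pool at zero, so separation collapses.

4.99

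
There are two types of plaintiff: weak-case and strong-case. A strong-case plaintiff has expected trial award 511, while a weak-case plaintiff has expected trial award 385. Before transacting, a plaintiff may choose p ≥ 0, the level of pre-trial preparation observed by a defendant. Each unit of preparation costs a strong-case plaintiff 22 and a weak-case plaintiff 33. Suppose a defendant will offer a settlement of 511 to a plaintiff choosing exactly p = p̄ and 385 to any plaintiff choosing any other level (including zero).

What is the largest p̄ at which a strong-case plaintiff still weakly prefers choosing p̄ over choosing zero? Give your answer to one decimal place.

Choosing p̄ yields the strong-case type 511 − 22·p̄; choosing zero yields 385.
The strong-case type is indifferent at 511 − 22·p̄ = 385, i.e. p̄ = (511 − 385) / 22 ≈ 5.7.
For any p̄ above 5.7 the strong-case type would rather pool at zero, so separation collapses.

5.7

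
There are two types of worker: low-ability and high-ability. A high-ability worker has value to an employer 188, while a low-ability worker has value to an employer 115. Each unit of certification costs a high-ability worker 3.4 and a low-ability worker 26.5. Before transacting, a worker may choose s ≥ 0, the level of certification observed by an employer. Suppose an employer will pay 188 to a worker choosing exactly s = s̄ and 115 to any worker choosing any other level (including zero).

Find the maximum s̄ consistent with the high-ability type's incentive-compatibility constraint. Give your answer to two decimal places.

21.47

Choosing s̄ yields the high-ability type 188 − 3.4·s̄; choosing zero yields 115.
The high-ability type is indifferent at 188 − 3.4·s̄ = 115, i.e. s̄ = (188 − 115) / 3.4 ≈ 21.47.
For any s̄ above 21.47 the high-ability type would rather pool at zero, so separation collapses.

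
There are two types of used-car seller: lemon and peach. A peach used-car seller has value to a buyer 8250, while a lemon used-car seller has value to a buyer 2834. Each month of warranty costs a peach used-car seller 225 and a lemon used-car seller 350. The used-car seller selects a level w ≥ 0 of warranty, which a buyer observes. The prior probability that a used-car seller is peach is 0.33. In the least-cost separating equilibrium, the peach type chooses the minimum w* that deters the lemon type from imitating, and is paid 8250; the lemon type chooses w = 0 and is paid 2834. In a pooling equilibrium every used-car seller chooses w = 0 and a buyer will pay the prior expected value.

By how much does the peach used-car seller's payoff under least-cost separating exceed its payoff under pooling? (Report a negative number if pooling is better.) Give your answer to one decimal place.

Least-cost separating signal: w* solves 2834 = 8250 − 350·w*, so w* = (8250 − 2834)/350 ≈ 15.4743.
Peach type's separating payoff: 8250 − 225 × w* = 8250 − 225 × (8250 − 2834)/350 = 8250 − 1218600/350 ≈ 4768.286.
Pooling payoff: 0.33 × 8250 + 0.67 × 2834 = 4621.28.
Difference: 4768.286 − 4621.28 = 147.006, i.e. 147.0 to one decimal place.
The peach type prefers to separate.

147.0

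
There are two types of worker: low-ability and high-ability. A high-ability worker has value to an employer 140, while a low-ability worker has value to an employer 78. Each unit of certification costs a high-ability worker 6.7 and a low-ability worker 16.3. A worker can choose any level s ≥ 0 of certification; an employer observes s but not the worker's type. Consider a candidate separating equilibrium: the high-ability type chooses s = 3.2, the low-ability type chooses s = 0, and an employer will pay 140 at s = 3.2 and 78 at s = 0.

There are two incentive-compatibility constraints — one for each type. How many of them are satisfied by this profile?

Low-ability type: stay at 0 → 78; mimic → 140 − 16.3 × 3.2 = 87.84. IC fails (78 < 87.84).
High-ability type: signal → 140 − 6.7 × 3.2 = 118.56; deviate to 0 → 78. IC holds (118.56 ≥ 78).
1 of 2 constraints hold, so this profile is not an equilibrium.

1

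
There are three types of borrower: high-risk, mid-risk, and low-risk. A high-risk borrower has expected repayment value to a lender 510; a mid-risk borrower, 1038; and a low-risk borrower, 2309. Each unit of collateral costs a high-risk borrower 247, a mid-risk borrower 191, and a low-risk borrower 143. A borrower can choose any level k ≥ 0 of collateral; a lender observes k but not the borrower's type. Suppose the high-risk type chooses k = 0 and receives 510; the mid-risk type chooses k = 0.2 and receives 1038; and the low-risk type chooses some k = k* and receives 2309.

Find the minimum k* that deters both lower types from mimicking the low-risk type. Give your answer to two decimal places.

High-risk type (on-path payoff 510) won't mimic when 510 ≥ 2309 − 247·k*, i.e. k* ≥ 7.28.
Mid-risk type (on-path payoff 1038 − 191×0.2 = 999.8) won't mimic when 999.8 ≥ 2309 − 191·k*, i.e. k* ≥ 6.85.
Both must hold, so k* = max(7.28, 6.85) = 7.28. The high-risk type's constraint binds.

7.28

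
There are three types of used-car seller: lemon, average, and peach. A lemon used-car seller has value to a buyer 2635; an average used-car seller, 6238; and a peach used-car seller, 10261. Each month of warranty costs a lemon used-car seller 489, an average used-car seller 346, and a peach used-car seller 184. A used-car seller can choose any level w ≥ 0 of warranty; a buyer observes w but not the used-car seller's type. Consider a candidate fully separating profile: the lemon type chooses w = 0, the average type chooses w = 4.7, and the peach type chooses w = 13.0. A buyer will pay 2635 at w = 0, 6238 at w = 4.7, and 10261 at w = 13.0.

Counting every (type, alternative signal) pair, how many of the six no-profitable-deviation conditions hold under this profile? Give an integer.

Lemon (own payoff 2635): to w=4.7 gives 6238 − 489×4.7 = 3939.7 → profitable ✗; to w=13.0 gives 10261 − 489×13.0 = 3904 → profitable ✗.
Peach (own payoff 10261 − 184×13.0 = 7869): to w=0 gives 2635 → no gain ✓; to w=4.7 gives 6238 − 184×4.7 = 5373.2 → no gain ✓.
Average (own payoff 6238 − 346×4.7 = 4611.8): to w=0 gives 2635 → no gain ✓; to w=13.0 gives 10261 − 346×13.0 = 5763 → profitable ✗.
3 of the 6 constraints hold; not an equilibrium.

3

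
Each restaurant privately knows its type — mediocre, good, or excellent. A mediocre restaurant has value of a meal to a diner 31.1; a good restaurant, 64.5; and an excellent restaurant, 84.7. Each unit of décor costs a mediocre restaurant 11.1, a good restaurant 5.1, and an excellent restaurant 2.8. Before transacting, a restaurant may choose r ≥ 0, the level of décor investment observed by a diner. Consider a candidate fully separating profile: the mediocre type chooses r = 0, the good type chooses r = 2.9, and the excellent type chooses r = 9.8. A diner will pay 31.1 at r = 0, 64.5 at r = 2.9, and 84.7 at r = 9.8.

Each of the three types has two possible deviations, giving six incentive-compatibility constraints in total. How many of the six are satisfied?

5

Excellent (own payoff 84.7 − 2.8×9.8 = 57.26): to r=0 gives 31.1 → no gain ✓; to r=2.9 gives 64.5 − 2.8×2.9 = 56.38 → no gain ✓.
Good (own payoff 64.5 − 5.1×2.9 = 49.71): to r=0 gives 31.1 → no gain ✓; to r=9.8 gives 84.7 − 5.1×9.8 = 34.72 → no gain ✓.
Mediocre (own payoff 31.1): to r=2.9 gives 64.5 − 11.1×2.9 = 32.31 → profitable ✗; to r=9.8 gives 84.7 − 11.1×9.8 = -24.08 → no gain ✓.
5 of the 6 constraints hold; not an equilibrium.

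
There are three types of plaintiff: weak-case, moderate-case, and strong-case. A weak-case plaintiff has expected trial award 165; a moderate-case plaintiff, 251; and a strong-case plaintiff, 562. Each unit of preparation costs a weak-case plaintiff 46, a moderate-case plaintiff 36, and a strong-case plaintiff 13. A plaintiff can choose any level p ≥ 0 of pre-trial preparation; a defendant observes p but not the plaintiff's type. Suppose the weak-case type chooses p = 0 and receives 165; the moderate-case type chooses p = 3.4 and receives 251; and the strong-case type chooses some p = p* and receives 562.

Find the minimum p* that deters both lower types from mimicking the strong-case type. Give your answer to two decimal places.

Weak-case type (on-path payoff 165) won't mimic when 165 ≥ 562 − 46·p*, i.e. p* ≥ 8.63.
Moderate-case type (on-path payoff 251 − 36×3.4 = 128.6) won't mimic when 128.6 ≥ 562 − 36·p*, i.e. p* ≥ 12.04.
Both must hold, so p* = max(8.63, 12.04) = 12.04. The moderate-case type's constraint binds.

12.04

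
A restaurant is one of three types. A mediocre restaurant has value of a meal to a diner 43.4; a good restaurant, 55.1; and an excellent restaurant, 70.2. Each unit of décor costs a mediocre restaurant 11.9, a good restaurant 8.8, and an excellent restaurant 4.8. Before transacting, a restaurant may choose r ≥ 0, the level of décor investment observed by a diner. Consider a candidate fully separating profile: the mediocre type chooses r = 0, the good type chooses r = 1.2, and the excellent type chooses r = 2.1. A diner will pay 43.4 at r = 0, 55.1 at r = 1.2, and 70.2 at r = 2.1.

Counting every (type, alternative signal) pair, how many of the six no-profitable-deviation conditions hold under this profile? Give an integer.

4

Excellent (own payoff 70.2 − 4.8×2.1 = 60.12): to r=0 gives 43.4 → no gain ✓; to r=1.2 gives 55.1 − 4.8×1.2 = 49.34 → no gain ✓.
Mediocre (own payoff 43.4): to r=1.2 gives 55.1 − 11.9×1.2 = 40.82 → no gain ✓; to r=2.1 gives 70.2 − 11.9×2.1 = 45.21 → profitable ✗.
Good (own payoff 55.1 − 8.8×1.2 = 44.54): to r=0 gives 43.4 → no gain ✓; to r=2.1 gives 70.2 − 8.8×2.1 = 51.72 → profitable ✗.
4 of the 6 constraints hold; not an equilibrium.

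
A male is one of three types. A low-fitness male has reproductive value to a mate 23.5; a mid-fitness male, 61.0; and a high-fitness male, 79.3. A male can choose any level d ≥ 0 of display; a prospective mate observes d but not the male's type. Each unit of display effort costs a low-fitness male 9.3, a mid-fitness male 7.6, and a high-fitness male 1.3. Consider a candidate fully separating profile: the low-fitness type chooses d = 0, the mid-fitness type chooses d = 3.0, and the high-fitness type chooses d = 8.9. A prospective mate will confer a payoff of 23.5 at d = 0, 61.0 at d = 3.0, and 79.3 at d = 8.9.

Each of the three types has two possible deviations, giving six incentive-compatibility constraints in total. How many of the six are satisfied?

Low-fitness (own payoff 23.5): to d=3.0 gives 61.0 − 9.3×3.0 = 33.1 → profitable ✗; to d=8.9 gives 79.3 − 9.3×8.9 = -3.47 → no gain ✓.
High-fitness (own payoff 79.3 − 1.3×8.9 = 67.73): to d=0 gives 23.5 → no gain ✓; to d=3.0 gives 61.0 − 1.3×3.0 = 57.1 → no gain ✓.
Mid-fitness (own payoff 61.0 − 7.6×3.0 = 38.2): to d=0 gives 23.5 → no gain ✓; to d=8.9 gives 79.3 − 7.6×8.9 = 11.66 → no gain ✓.
5 of the 6 constraints hold; not an equilibrium.

5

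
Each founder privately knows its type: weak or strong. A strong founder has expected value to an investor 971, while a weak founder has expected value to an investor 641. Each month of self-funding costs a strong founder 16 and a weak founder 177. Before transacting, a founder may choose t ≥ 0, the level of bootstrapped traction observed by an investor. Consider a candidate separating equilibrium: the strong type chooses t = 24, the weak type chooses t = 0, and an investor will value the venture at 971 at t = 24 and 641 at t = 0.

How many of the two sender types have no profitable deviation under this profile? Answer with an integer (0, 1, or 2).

Weak type: stay at 0 → 641; mimic → 971 − 177 × 24 = -3277. IC holds (641 ≥ -3277).
Strong type: signal → 971 − 16 × 24 = 587; deviate to 0 → 641. IC fails (587 < 641).
1 of 2 constraints hold, so this profile is not an equilibrium.

1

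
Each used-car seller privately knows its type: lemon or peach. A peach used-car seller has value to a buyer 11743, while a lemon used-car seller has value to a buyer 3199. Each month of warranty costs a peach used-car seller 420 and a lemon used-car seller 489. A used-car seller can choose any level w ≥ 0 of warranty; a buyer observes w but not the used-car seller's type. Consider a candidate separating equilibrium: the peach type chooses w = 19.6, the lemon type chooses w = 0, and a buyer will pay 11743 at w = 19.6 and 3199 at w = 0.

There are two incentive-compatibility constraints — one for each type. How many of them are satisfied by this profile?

Lemon type: stay at 0 → 3199; mimic → 11743 − 489 × 19.6 = 2158.6. IC holds (3199 ≥ 2158.6).
Peach type: signal → 11743 − 420 × 19.6 = 3511; deviate to 0 → 3199. IC holds (3511 ≥ 3199).
2 of 2 constraints hold, so this is a separating equilibrium.

2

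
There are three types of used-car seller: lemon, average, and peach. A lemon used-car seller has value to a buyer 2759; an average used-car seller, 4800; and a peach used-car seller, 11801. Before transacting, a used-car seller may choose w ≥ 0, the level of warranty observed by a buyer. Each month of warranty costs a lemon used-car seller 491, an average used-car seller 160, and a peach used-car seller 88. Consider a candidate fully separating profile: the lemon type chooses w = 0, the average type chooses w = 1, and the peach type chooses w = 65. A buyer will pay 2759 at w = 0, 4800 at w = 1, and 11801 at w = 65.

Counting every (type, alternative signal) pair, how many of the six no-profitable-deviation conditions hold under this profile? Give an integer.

5

Average (own payoff 4800 − 160×1 = 4640): to w=0 gives 2759 → no gain ✓; to w=65 gives 11801 − 160×65 = 1401 → no gain ✓.
Lemon (own payoff 2759): to w=1 gives 4800 − 491×1 = 4309 → profitable ✗; to w=65 gives 11801 − 491×65 = -20114 → no gain ✓.
Peach (own payoff 11801 − 88×65 = 6081): to w=0 gives 2759 → no gain ✓; to w=1 gives 4800 − 88×1 = 4712 → no gain ✓.
5 of the 6 constraints hold; not an equilibrium.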